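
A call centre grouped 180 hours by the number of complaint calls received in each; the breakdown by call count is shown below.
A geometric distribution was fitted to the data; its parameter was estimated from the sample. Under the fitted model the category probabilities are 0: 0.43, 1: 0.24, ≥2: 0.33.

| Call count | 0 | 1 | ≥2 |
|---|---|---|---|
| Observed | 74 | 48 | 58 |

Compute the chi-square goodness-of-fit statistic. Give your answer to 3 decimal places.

Expected counts E_i = n·p_i: 180×0.43 = 77.4, 180×0.24 = 43.2, 180×0.33 = 59.4.
cat         O        E   (O−E)²/E
0          74     77.4     0.1494
1          48     43.2     0.5333
≥2         58     59.4     0.0330
Sum = 0.716

0.716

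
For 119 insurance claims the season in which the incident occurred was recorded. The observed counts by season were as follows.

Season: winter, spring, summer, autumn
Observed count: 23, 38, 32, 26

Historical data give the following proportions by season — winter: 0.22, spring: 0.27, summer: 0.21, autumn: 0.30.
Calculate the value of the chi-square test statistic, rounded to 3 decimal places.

Expected counts E_i = n·p_i: 119×0.22 = 26.18, 119×0.27 = 32.13, 119×0.21 = 24.99, 119×0.30 = 35.7.
winter: (23 − 26.18)²/26.18 = 10.1124/26.18 = 0.3863
spring: (38 − 32.13)²/32.13 = 34.4569/32.13 = 1.0724
summer: (32 − 24.99)²/24.99 = 49.1401/24.99 = 1.9664
autumn: (26 − 35.7)²/35.7 = 94.09/35.7 = 2.6356
Sum = 6.061

6.061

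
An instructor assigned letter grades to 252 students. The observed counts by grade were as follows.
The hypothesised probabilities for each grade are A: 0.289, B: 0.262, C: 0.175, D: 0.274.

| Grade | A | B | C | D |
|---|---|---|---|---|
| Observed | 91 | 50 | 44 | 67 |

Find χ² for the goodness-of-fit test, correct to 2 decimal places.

8.48

Expected counts E_i = n·p_i: 252×0.289 = 72.828, 252×0.262 = 66.024, 252×0.175 = 44.1, 252×0.274 = 69.048.
A: (91 − 72.828)²/72.828 = 330.221584/72.828 = 4.534
B: (50 − 66.024)²/66.024 = 256.768576/66.024 = 3.889
C: (44 − 44.1)²/44.1 = 0.01/44.1 = 0.000
D: (67 − 69.048)²/69.048 = 4.194304/69.048 = 0.061
Sum = 8.48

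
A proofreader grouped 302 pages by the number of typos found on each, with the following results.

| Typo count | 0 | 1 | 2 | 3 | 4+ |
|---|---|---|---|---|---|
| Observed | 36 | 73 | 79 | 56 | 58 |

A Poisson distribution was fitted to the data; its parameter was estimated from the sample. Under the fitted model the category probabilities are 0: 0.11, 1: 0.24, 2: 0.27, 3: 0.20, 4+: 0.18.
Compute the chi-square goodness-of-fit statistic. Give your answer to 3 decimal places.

0.880

Expected counts E_i = n·p_i: 302×0.11 = 33.22, 302×0.24 = 72.48, 302×0.27 = 81.54, 302×0.20 = 60.4, 302×0.18 = 54.36.
χ² = (36−33.22)²/33.22 + (73−72.48)²/72.48 + (79−81.54)²/81.54 + (56−60.4)²/60.4 + (58−54.36)²/54.36
   = 0.2326 + 0.0037 + 0.0791 + 0.3205 + 0.2437
Sum = 0.880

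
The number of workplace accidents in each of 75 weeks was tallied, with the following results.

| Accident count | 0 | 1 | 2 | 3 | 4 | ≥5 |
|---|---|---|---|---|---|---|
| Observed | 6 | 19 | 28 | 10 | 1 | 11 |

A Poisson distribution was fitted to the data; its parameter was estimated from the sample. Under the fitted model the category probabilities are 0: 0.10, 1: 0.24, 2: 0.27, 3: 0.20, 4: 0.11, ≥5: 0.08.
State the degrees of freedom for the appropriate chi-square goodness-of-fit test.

4

There are k = 6 categories and 1 parameter estimated from the data, so df = 6 − 1 − 1 = 4.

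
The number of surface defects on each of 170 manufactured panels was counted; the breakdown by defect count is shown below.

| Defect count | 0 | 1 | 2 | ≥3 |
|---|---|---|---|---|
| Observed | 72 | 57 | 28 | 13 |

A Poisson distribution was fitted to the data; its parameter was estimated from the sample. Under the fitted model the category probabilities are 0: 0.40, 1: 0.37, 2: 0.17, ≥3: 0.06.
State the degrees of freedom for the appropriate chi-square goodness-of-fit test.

2

There are k = 4 categories and 1 parameter estimated from the data, so df = 4 − 1 − 1 = 2.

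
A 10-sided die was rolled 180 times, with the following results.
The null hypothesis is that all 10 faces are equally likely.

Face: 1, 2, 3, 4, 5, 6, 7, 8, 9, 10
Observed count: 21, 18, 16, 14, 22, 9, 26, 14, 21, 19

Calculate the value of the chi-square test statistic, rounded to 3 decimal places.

12.000

Expected count for each of the 10 categories: 180/10 = 18.
cat         O        E   (O−E)²/E
1          21       18     0.5000
2          18       18     0.0000
3          16       18     0.2222
4          14       18     0.8889
5          22       18     0.8889
6           9       18     4.5000
7          26       18     3.5556
8          14       18     0.8889
9          21       18     0.5000
10         19       18     0.0556
Sum = 12.000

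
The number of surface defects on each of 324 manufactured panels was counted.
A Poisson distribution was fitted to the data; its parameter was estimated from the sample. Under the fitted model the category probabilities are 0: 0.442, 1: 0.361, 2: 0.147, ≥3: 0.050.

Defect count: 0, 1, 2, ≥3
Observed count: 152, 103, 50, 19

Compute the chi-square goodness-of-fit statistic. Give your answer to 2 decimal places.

Expected counts E_i = n·p_i: 324×0.442 = 143.208, 324×0.361 = 116.964, 324×0.147 = 47.628, 324×0.050 = 16.2.
0: (152 − 143.208)²/143.208 = 77.299264/143.208 = 0.540
1: (103 − 116.964)²/116.964 = 194.993296/116.964 = 1.667
2: (50 − 47.628)²/47.628 = 5.626384/47.628 = 0.118
≥3: (19 − 16.2)²/16.2 = 7.84/16.2 = 0.484
Sum = 2.81

2.81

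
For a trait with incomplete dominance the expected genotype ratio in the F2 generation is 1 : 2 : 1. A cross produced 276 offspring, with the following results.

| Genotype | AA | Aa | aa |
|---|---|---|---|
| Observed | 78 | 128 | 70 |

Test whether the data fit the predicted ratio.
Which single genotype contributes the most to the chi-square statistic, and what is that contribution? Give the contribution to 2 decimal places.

AA, 1.17

Ratio total = 4. Expected counts: 276×1/4 = 69, 276×2/4 = 138, 276×1/4 = 69.
AA: (78 − 69)²/69 = 81/69 = 1.174
Aa: (128 − 138)²/138 = 100/138 = 0.725
aa: (70 − 69)²/69 = 1/69 = 0.014
The largest term is for AA: 1.17.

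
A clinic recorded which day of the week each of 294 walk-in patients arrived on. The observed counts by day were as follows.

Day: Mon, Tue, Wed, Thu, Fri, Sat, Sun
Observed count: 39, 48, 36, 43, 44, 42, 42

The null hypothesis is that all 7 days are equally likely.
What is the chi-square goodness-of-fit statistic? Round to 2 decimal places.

2.05

Under H₀ each category has probability 1/7, so each expected count is 294/7 = 42.
χ² = (39−42)²/42 + (48−42)²/42 + (36−42)²/42 + (43−42)²/42 + (44−42)²/42 + (42−42)²/42 + (42−42)²/42
   = 0.214 + 0.857 + 0.857 + 0.024 + 0.095 + 0.000 + 0.000
Sum = 2.05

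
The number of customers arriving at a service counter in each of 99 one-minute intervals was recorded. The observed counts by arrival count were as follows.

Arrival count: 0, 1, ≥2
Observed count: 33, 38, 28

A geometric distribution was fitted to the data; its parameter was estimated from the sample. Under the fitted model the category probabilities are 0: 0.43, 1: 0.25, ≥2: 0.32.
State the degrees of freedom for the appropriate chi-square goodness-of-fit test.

1

There are k = 3 categories and 1 parameter estimated from the data, so df = 3 − 1 − 1 = 1.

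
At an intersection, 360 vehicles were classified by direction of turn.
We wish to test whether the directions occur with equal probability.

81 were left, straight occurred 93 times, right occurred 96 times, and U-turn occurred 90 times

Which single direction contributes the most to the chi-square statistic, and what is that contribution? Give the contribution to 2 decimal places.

Expected count for each of the 4 categories: 360/4 = 90.
left: (81 − 90)²/90 = 81/90 = 0.900
straight: (93 − 90)²/90 = 9/90 = 0.100
right: (96 − 90)²/90 = 36/90 = 0.400
U-turn: (90 − 90)²/90 = 0/90 = 0.000
The largest term is for left: 0.90.

left, 0.90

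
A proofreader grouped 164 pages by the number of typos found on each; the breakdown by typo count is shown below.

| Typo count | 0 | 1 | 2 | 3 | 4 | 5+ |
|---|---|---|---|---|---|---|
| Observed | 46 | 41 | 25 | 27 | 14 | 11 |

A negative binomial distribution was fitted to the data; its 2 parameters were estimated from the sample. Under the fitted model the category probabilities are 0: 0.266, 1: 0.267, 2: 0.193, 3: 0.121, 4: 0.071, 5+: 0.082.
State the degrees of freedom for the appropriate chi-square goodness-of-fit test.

There are k = 6 categories and 2 parameters estimated from the data, so df = 6 − 1 − 2 = 3.

3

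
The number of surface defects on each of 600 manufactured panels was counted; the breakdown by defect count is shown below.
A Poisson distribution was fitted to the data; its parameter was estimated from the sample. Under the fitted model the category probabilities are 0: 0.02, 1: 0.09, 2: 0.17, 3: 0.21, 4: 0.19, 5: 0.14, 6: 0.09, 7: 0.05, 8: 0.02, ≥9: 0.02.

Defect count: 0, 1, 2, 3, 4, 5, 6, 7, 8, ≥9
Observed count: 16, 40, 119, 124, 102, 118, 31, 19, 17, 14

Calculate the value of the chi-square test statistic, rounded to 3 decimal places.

39.099

Expected counts E_i = n·p_i: 600×0.02 = 12, 600×0.09 = 54, 600×0.17 = 102, 600×0.21 = 126, 600×0.19 = 114, 600×0.14 = 84, 600×0.09 = 54, 600×0.05 = 30, 600×0.02 = 12, 600×0.02 = 12.
cat         O        E   (O−E)²/E
0          16       12     1.3333
1          40       54     3.6296
2         119      102     2.8333
3         124      126     0.0317
4         102      114     1.2632
5         118       84    13.7619
6          31       54     9.7963
7          19       30     4.0333
8          17       12     2.0833
≥9         14       12     0.3333
Sum = 39.099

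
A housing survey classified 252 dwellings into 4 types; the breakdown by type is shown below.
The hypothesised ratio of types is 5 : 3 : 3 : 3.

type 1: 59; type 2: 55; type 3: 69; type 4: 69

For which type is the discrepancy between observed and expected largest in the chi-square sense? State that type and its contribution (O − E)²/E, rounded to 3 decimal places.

type 1, 10.678

Ratio total = 14. Expected counts: 252×5/14 = 90, 252×3/14 = 54, 252×3/14 = 54, 252×3/14 = 54.
χ² = (59−90)²/90 + (55−54)²/54 + (69−54)²/54 + (69−54)²/54
   = 10.6778 + 0.0185 + 4.1667 + 4.1667
The largest term is for type 1: 10.678.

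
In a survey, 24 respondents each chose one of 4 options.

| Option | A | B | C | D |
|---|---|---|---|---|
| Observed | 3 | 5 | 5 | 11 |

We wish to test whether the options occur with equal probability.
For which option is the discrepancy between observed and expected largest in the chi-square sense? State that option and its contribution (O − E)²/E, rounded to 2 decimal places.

D, 4.17

Under H₀ each category has probability 1/4, so each expected count is 24/4 = 6.
A: (3 − 6)²/6 = 9/6 = 1.500
B: (5 − 6)²/6 = 1/6 = 0.167
C: (5 − 6)²/6 = 1/6 = 0.167
D: (11 − 6)²/6 = 25/6 = 4.167
The largest term is for D: 4.17.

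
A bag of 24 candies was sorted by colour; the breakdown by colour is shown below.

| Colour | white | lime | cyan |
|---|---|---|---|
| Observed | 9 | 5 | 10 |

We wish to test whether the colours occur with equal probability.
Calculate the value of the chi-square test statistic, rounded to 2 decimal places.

1.75

Expected count for each of the 3 categories: 24/3 = 8.
white: (9 − 8)²/8 = 1/8 = 0.125
lime: (5 − 8)²/8 = 9/8 = 1.125
cyan: (10 − 8)²/8 = 4/8 = 0.500
Sum = 1.75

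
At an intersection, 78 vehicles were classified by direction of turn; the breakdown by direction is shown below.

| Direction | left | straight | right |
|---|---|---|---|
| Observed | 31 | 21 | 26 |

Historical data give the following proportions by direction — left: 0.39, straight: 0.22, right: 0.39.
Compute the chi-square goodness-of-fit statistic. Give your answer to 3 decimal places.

Expected counts E_i = n·p_i: 78×0.39 = 30.42, 78×0.22 = 17.16, 78×0.39 = 30.42.
χ² = (31−30.42)²/30.42 + (21−17.16)²/17.16 + (26−30.42)²/30.42
   = 0.0111 + 0.8593 + 0.6422
Sum = 1.513

1.513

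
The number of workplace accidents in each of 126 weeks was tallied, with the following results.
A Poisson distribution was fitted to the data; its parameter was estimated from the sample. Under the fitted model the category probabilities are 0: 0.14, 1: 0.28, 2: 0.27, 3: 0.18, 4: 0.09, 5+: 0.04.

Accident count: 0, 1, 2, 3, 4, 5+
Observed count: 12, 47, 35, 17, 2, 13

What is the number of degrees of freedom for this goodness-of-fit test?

4

There are k = 6 categories and 1 parameter estimated from the data, so df = 6 − 1 − 1 = 4.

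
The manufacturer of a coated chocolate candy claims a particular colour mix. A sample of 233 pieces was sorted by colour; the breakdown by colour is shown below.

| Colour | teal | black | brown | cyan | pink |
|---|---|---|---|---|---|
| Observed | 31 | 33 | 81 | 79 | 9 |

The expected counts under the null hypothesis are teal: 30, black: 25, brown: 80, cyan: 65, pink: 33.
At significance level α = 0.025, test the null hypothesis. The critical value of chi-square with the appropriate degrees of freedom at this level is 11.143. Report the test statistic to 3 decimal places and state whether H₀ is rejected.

cat         O        E   (O−E)²/E
teal       31       30     0.0333
black      33       25     2.5600
brown      81       80     0.0125
cyan       79       65     3.0154
pink        9       33    17.4545
Sum = 23.076
df = 4. Since 23.076 > 11.143, we reject H₀.

23.076; reject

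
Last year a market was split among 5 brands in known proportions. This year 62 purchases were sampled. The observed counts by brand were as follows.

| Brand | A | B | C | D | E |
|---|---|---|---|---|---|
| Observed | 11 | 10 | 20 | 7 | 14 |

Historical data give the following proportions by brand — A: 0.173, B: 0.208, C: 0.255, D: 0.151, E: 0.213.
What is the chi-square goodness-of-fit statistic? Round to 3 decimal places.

Expected counts E_i = n·p_i: 62×0.173 = 10.726, 62×0.208 = 12.896, 62×0.255 = 15.81, 62×0.151 = 9.362, 62×0.213 = 13.206.
χ² = (11−10.726)²/10.726 + (10−12.896)²/12.896 + (20−15.81)²/15.81 + (7−9.362)²/9.362 + (14−13.206)²/13.206
   = 0.0070 + 0.6503 + 1.1104 + 0.5959 + 0.0477
Sum = 2.411

2.411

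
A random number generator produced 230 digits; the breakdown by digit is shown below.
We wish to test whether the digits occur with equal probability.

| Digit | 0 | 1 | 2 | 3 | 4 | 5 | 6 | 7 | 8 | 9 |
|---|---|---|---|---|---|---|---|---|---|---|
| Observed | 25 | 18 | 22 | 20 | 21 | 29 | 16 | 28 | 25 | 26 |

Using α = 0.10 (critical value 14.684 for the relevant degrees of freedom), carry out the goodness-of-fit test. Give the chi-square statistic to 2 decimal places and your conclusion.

7.22; do not reject

Under H₀ each category has probability 1/10, so each expected count is 230/10 = 23.
cat         O        E   (O−E)²/E
0          25       23      0.174
1          18       23      1.087
2          22       23      0.043
3          20       23      0.391
4          21       23      0.174
5          29       23      1.565
6          16       23      2.130
7          28       23      1.087
8          25       23      0.174
9          26       23      0.391
Sum = 7.22
df = 9. Since 7.22 < 14.684, we do not reject H₀.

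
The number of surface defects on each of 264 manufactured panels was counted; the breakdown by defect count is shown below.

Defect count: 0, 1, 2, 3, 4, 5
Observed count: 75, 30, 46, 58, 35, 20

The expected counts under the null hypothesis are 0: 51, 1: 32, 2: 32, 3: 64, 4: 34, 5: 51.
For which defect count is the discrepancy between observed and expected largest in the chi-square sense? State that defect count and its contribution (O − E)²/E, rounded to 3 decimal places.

cat         O        E   (O−E)²/E
0          75       51    11.2941
1          30       32     0.1250
2          46       32     6.1250
3          58       64     0.5625
4          35       34     0.0294
5          20       51    18.8431
The largest term is for 5: 18.843.

5, 18.843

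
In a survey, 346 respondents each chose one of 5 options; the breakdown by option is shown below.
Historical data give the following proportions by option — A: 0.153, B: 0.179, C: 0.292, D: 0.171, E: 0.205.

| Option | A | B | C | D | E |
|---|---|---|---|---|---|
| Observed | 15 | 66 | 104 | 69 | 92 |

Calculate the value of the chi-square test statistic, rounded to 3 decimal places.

Expected counts E_i = n·p_i: 346×0.153 = 52.938, 346×0.179 = 61.934, 346×0.292 = 101.032, 346×0.171 = 59.166, 346×0.205 = 70.93.
A: (15 − 52.938)²/52.938 = 1439.291844/52.938 = 27.1883
B: (66 − 61.934)²/61.934 = 16.532356/61.934 = 0.2669
C: (104 − 101.032)²/101.032 = 8.809024/101.032 = 0.0872
D: (69 − 59.166)²/59.166 = 96.707556/59.166 = 1.6345
E: (92 − 70.93)²/70.93 = 443.9449/70.93 = 6.2589
Sum = 35.436

35.436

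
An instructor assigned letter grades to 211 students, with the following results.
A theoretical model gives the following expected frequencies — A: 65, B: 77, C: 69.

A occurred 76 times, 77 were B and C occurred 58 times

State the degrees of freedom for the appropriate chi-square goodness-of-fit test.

There are k = 3 categories and no parameters were estimated from the data, so df = 3 − 1 = 2.

2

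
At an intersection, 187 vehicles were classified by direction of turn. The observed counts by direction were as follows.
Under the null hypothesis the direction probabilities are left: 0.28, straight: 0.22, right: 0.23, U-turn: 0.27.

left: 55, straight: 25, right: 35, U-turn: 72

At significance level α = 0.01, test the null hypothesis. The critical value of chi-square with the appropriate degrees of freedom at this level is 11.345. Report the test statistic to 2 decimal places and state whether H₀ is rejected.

17.12; reject

Expected counts E_i = n·p_i: 187×0.28 = 52.36, 187×0.22 = 41.14, 187×0.23 = 43.01, 187×0.27 = 50.49.
left: (55 − 52.36)²/52.36 = 6.9696/52.36 = 0.133
straight: (25 − 41.14)²/41.14 = 260.4996/41.14 = 6.332
right: (35 − 43.01)²/43.01 = 64.1601/43.01 = 1.492
U-turn: (72 − 50.49)²/50.49 = 462.6801/50.49 = 9.164
Sum = 17.12
df = 3. Since 17.12 > 11.345, we reject H₀.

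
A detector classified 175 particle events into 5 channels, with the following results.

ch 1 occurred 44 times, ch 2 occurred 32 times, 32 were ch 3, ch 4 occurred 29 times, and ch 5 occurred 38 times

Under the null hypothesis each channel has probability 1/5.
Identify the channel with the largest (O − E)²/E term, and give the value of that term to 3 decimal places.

Under H₀ each category has probability 1/5, so each expected count is 175/5 = 35.
χ² = (44−35)²/35 + (32−35)²/35 + (32−35)²/35 + (29−35)²/35 + (38−35)²/35
   = 2.3143 + 0.2571 + 0.2571 + 1.0286 + 0.2571
The largest term is for ch 1: 2.314.

ch 1, 2.314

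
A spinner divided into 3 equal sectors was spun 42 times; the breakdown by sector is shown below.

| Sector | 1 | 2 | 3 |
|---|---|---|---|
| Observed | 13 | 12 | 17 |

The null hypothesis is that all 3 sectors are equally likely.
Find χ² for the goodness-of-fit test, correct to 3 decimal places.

Expected count for each of the 3 categories: 42/3 = 14.
1: (13 − 14)²/14 = 1/14 = 0.0714
2: (12 − 14)²/14 = 4/14 = 0.2857
3: (17 − 14)²/14 = 9/14 = 0.6429
Sum = 1.000

1.000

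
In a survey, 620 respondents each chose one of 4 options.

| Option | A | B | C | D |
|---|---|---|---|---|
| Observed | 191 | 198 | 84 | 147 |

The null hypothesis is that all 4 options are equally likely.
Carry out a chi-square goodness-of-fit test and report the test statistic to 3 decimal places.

Expected count for each of the 4 categories: 620/4 = 155.
A: (191 − 155)²/155 = 1296/155 = 8.3613
B: (198 − 155)²/155 = 1849/155 = 11.9290
C: (84 − 155)²/155 = 5041/155 = 32.5226
D: (147 − 155)²/155 = 64/155 = 0.4129
Sum = 53.226

53.226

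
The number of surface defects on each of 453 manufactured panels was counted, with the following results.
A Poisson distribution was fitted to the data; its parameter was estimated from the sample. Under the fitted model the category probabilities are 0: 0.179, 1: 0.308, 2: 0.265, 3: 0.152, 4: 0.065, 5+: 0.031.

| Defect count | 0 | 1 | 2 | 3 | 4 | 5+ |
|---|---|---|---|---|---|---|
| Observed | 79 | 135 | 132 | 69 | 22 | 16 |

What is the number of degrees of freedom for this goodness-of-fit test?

There are k = 6 categories and 1 parameter estimated from the data, so df = 6 − 1 − 1 = 4.

4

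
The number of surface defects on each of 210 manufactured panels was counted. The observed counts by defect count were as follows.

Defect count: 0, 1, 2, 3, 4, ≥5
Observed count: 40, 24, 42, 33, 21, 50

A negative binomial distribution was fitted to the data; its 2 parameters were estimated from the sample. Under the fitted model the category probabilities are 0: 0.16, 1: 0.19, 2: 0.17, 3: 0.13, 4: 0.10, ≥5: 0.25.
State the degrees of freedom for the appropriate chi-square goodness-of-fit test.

There are k = 6 categories and 2 parameters estimated from the data, so df = 6 − 1 − 2 = 3.

3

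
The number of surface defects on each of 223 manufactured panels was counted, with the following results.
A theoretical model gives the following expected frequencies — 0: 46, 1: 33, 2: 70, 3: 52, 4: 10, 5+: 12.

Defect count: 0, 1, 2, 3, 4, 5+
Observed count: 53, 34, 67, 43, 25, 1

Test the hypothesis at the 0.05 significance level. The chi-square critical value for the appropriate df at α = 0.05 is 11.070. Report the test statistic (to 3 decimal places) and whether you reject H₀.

χ² = (53−46)²/46 + (34−33)²/33 + (67−70)²/70 + (43−52)²/52 + (25−10)²/10 + (1−12)²/12
   = 1.0652 + 0.0303 + 0.1286 + 1.5577 + 22.5000 + 10.0833
Sum = 35.365
df = 5. Since 35.365 > 11.070, we reject H₀.

35.365; reject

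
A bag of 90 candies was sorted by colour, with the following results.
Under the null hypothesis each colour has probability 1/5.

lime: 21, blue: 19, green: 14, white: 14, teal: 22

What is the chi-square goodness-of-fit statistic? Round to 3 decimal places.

Expected count for each of the 5 categories: 90/5 = 18.
cat         O        E   (O−E)²/E
lime       21       18     0.5000
blue       19       18     0.0556
green      14       18     0.8889
white      14       18     0.8889
teal       22       18     0.8889
Sum = 3.222

3.222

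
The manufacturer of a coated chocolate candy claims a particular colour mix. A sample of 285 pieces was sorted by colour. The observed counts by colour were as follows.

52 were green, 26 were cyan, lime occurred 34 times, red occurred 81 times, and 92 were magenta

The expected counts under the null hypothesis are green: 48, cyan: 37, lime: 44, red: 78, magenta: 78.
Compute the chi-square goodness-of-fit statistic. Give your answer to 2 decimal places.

8.50

green: (52 − 48)²/48 = 16/48 = 0.333
cyan: (26 − 37)²/37 = 121/37 = 3.270
lime: (34 − 44)²/44 = 100/44 = 2.273
red: (81 − 78)²/78 = 9/78 = 0.115
magenta: (92 − 78)²/78 = 196/78 = 2.513
Sum = 8.50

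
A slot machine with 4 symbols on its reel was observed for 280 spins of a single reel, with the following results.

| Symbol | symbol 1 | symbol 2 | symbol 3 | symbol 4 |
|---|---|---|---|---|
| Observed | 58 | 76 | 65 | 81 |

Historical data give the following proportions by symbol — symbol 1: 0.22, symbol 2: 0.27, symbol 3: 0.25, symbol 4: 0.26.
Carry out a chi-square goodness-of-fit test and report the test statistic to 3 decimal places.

1.493

Expected counts E_i = n·p_i: 280×0.22 = 61.6, 280×0.27 = 75.6, 280×0.25 = 70, 280×0.26 = 72.8.
χ² = (58−61.6)²/61.6 + (76−75.6)²/75.6 + (65−70)²/70 + (81−72.8)²/72.8
   = 0.2104 + 0.0021 + 0.3571 + 0.9236
Sum = 1.493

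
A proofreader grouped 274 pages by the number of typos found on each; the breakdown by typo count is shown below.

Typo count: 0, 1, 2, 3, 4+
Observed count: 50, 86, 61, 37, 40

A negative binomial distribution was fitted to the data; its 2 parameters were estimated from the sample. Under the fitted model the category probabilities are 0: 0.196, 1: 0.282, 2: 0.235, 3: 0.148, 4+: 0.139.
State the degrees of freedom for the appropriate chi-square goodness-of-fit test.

2

There are k = 5 categories and 2 parameters estimated from the data, so df = 5 − 1 − 2 = 2.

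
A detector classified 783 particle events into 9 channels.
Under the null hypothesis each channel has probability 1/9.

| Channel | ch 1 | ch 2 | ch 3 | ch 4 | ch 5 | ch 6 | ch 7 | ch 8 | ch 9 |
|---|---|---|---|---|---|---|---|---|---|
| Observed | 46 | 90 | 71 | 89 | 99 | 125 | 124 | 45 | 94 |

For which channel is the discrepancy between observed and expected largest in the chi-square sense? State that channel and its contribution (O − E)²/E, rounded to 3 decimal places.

ch 8, 20.276

Expected count for each of the 9 categories: 783/9 = 87.
ch 1: (46 − 87)²/87 = 1681/87 = 19.3218
ch 2: (90 − 87)²/87 = 9/87 = 0.1034
ch 3: (71 − 87)²/87 = 256/87 = 2.9425
ch 4: (89 − 87)²/87 = 4/87 = 0.0460
ch 5: (99 − 87)²/87 = 144/87 = 1.6552
ch 6: (125 − 87)²/87 = 1444/87 = 16.5977
ch 7: (124 − 87)²/87 = 1369/87 = 15.7356
ch 8: (45 − 87)²/87 = 1764/87 = 20.2759
ch 9: (94 − 87)²/87 = 49/87 = 0.5632
The largest term is for ch 8: 20.276.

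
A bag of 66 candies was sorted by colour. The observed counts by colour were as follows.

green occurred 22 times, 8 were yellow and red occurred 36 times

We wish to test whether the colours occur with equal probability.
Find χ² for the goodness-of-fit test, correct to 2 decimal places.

17.82

Under H₀ each category has probability 1/3, so each expected count is 66/3 = 22.
cat         O        E   (O−E)²/E
green      22       22      0.000
yellow      8       22      8.909
red        36       22      8.909
Sum = 17.82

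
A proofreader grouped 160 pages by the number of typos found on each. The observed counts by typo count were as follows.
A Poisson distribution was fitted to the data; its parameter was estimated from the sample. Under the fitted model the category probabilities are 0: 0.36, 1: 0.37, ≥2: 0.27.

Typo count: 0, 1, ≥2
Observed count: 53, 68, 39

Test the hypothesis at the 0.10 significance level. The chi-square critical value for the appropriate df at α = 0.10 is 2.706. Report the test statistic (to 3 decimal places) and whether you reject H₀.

2.084; do not reject

Expected counts E_i = n·p_i: 160×0.36 = 57.6, 160×0.37 = 59.2, 160×0.27 = 43.2.
0: (53 − 57.6)²/57.6 = 21.16/57.6 = 0.3674
1: (68 − 59.2)²/59.2 = 77.44/59.2 = 1.3081
≥2: (39 − 43.2)²/43.2 = 17.64/43.2 = 0.4083
Sum = 2.084
df = 1. Since 2.084 < 2.706, we do not reject H₀.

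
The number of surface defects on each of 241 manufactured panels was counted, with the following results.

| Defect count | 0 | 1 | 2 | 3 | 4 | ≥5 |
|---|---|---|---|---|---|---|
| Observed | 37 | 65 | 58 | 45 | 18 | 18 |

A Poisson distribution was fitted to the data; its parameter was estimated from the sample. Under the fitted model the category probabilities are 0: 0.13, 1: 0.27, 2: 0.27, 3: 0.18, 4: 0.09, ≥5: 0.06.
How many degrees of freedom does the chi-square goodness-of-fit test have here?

4

There are k = 6 categories and 1 parameter estimated from the data, so df = 6 − 1 − 1 = 4.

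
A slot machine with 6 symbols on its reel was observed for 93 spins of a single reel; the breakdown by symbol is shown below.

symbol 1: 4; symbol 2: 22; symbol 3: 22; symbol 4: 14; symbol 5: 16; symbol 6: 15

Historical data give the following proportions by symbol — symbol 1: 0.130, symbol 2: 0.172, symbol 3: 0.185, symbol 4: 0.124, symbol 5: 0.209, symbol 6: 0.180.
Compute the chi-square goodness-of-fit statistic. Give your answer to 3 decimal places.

Expected counts E_i = n·p_i: 93×0.130 = 12.09, 93×0.172 = 15.996, 93×0.185 = 17.205, 93×0.124 = 11.532, 93×0.209 = 19.437, 93×0.180 = 16.74.
χ² = (4−12.09)²/12.09 + (22−15.996)²/15.996 + (22−17.205)²/17.205 + (14−11.532)²/11.532 + (16−19.437)²/19.437 + (15−16.74)²/16.74
   = 5.4134 + 2.2536 + 1.3364 + 0.5282 + 0.6078 + 0.1809
Sum = 10.320

10.320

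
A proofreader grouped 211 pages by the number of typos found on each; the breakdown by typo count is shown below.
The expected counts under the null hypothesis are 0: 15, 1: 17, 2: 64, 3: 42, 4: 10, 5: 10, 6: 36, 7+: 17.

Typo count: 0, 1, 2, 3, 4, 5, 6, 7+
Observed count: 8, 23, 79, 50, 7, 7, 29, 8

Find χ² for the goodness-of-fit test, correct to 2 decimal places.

0: (8 − 15)²/15 = 49/15 = 3.267
1: (23 − 17)²/17 = 36/17 = 2.118
2: (79 − 64)²/64 = 225/64 = 3.516
3: (50 − 42)²/42 = 64/42 = 1.524
4: (7 − 10)²/10 = 9/10 = 0.900
5: (7 − 10)²/10 = 9/10 = 0.900
6: (29 − 36)²/36 = 49/36 = 1.361
7+: (8 − 17)²/17 = 81/17 = 4.765
Sum = 18.35

18.35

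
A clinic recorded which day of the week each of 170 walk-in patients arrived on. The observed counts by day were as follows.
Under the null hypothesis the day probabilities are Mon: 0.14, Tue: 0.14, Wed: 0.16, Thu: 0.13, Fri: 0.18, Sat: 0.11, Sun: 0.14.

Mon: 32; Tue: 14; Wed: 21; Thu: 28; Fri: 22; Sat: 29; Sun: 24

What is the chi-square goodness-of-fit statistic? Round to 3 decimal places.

17.941

Expected counts E_i = n·p_i: 170×0.14 = 23.8, 170×0.14 = 23.8, 170×0.16 = 27.2, 170×0.13 = 22.1, 170×0.18 = 30.6, 170×0.11 = 18.7, 170×0.14 = 23.8.
Mon: (32 − 23.8)²/23.8 = 67.24/23.8 = 2.8252
Tue: (14 − 23.8)²/23.8 = 96.04/23.8 = 4.0353
Wed: (21 − 27.2)²/27.2 = 38.44/27.2 = 1.4132
Thu: (28 − 22.1)²/22.1 = 34.81/22.1 = 1.5751
Fri: (22 − 30.6)²/30.6 = 73.96/30.6 = 2.4170
Sat: (29 − 18.7)²/18.7 = 106.09/18.7 = 5.6733
Sun: (24 − 23.8)²/23.8 = 0.04/23.8 = 0.0017
Sum = 17.941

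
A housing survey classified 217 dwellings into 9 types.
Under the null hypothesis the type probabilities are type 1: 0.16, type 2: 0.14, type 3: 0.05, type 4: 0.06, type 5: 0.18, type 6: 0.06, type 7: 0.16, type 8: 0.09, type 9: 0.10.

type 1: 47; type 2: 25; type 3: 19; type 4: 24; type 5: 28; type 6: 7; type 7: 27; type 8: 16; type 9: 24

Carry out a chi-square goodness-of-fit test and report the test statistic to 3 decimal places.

29.191

Expected counts E_i = n·p_i: 217×0.16 = 34.72, 217×0.14 = 30.38, 217×0.05 = 10.85, 217×0.06 = 13.02, 217×0.18 = 39.06, 217×0.06 = 13.02, 217×0.16 = 34.72, 217×0.09 = 19.53, 217×0.10 = 21.7.
χ² = (47−34.72)²/34.72 + (25−30.38)²/30.38 + (19−10.85)²/10.85 + (24−13.02)²/13.02 + (28−39.06)²/39.06 + (7−13.02)²/13.02 + (27−34.72)²/34.72 + (16−19.53)²/19.53 + (24−21.7)²/21.7
   = 4.3433 + 0.9527 + 6.1219 + 9.2596 + 3.1317 + 2.7834 + 1.7165 + 0.6380 + 0.2438
Sum = 29.191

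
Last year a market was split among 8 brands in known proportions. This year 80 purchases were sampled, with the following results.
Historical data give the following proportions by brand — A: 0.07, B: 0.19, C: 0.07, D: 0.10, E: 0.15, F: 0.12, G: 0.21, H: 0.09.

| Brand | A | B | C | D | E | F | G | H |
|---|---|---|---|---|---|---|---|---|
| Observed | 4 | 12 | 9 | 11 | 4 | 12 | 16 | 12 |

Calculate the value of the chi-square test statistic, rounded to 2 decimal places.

Expected counts E_i = n·p_i: 80×0.07 = 5.6, 80×0.19 = 15.2, 80×0.07 = 5.6, 80×0.10 = 8, 80×0.15 = 12, 80×0.12 = 9.6, 80×0.21 = 16.8, 80×0.09 = 7.2.
A: (4 − 5.6)²/5.6 = 2.56/5.6 = 0.457
B: (12 − 15.2)²/15.2 = 10.24/15.2 = 0.674
C: (9 − 5.6)²/5.6 = 11.56/5.6 = 2.064
D: (11 − 8)²/8 = 9/8 = 1.125
E: (4 − 12)²/12 = 64/12 = 5.333
F: (12 − 9.6)²/9.6 = 5.76/9.6 = 0.600
G: (16 − 16.8)²/16.8 = 0.64/16.8 = 0.038
H: (12 − 7.2)²/7.2 = 23.04/7.2 = 3.200
Sum = 13.49

13.49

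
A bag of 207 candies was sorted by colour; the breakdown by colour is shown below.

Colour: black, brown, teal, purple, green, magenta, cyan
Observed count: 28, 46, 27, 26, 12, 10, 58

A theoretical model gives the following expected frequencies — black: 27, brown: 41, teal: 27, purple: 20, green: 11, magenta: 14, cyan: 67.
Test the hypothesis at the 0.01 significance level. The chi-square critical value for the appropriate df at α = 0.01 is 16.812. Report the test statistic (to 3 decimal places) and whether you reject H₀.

4.890; do not reject

χ² = (28−27)²/27 + (46−41)²/41 + (27−27)²/27 + (26−20)²/20 + (12−11)²/11 + (10−14)²/14 + (58−67)²/67
   = 0.0370 + 0.6098 + 0.0000 + 1.8000 + 0.0909 + 1.1429 + 1.2090
Sum = 4.890
df = 6. Since 4.890 < 16.812, we do not reject H₀.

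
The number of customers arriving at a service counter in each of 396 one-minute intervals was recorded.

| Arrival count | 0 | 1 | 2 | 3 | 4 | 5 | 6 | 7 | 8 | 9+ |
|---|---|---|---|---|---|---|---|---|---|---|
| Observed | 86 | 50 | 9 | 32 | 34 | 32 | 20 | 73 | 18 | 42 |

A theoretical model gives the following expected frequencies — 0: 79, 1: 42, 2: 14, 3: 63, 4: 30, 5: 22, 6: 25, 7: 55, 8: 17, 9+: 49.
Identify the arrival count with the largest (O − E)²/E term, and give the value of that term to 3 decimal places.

3, 15.254

0: (86 − 79)²/79 = 49/79 = 0.6203
1: (50 − 42)²/42 = 64/42 = 1.5238
2: (9 − 14)²/14 = 25/14 = 1.7857
3: (32 − 63)²/63 = 961/63 = 15.2540
4: (34 − 30)²/30 = 16/30 = 0.5333
5: (32 − 22)²/22 = 100/22 = 4.5455
6: (20 − 25)²/25 = 25/25 = 1.0000
7: (73 − 55)²/55 = 324/55 = 5.8909
8: (18 − 17)²/17 = 1/17 = 0.0588
9+: (42 − 49)²/49 = 49/49 = 1.0000
The largest term is for 3: 15.254.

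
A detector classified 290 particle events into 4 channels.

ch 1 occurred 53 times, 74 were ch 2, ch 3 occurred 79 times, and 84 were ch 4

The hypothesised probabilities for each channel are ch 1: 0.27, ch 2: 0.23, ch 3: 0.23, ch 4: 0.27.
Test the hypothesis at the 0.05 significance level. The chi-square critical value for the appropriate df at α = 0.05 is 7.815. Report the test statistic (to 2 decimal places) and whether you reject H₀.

Expected counts E_i = n·p_i: 290×0.27 = 78.3, 290×0.23 = 66.7, 290×0.23 = 66.7, 290×0.27 = 78.3.
cat         O        E   (O−E)²/E
ch 1       53     78.3      8.175
ch 2       74     66.7      0.799
ch 3       79     66.7      2.268
ch 4       84     78.3      0.415
Sum = 11.66
df = 3. Since 11.66 > 7.815, we reject H₀.

11.66; reject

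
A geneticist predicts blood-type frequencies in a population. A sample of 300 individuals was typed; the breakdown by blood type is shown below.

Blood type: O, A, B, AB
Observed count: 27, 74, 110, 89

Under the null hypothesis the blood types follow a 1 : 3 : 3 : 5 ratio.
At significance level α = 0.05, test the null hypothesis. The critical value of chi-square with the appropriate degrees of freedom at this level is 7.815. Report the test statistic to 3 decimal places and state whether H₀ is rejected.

26.875; reject

Ratio total = 12. Expected counts: 300×1/12 = 25, 300×3/12 = 75, 300×3/12 = 75, 300×5/12 = 125.
χ² = (27−25)²/25 + (74−75)²/75 + (110−75)²/75 + (89−125)²/125
   = 0.1600 + 0.0133 + 16.3333 + 10.3680
Sum = 26.875
df = 3. Since 26.875 > 7.815, we reject H₀.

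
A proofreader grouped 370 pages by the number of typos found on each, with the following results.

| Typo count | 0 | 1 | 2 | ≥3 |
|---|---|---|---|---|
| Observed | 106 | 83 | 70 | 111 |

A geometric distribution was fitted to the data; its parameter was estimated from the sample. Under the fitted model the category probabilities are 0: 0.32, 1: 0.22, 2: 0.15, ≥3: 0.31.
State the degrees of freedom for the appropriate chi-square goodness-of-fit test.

There are k = 4 categories and 1 parameter estimated from the data, so df = 4 − 1 − 1 = 2.

2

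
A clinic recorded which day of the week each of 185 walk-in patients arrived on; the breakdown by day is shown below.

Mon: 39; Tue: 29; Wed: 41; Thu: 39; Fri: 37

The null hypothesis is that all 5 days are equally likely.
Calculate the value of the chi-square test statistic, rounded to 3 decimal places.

2.378

Expected count for each of the 5 categories: 185/5 = 37.
cat         O        E   (O−E)²/E
Mon        39       37     0.1081
Tue        29       37     1.7297
Wed        41       37     0.4324
Thu        39       37     0.1081
Fri        37       37     0.0000
Sum = 2.378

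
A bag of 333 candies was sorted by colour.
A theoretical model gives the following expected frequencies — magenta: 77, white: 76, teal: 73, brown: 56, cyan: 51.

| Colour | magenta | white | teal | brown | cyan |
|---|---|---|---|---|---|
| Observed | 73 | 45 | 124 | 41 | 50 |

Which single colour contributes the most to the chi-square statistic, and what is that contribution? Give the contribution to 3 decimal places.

teal, 35.630

magenta: (73 − 77)²/77 = 16/77 = 0.2078
white: (45 − 76)²/76 = 961/76 = 12.6447
teal: (124 − 73)²/73 = 2601/73 = 35.6301
brown: (41 − 56)²/56 = 225/56 = 4.0179
cyan: (50 − 51)²/51 = 1/51 = 0.0196
The largest term is for teal: 35.630.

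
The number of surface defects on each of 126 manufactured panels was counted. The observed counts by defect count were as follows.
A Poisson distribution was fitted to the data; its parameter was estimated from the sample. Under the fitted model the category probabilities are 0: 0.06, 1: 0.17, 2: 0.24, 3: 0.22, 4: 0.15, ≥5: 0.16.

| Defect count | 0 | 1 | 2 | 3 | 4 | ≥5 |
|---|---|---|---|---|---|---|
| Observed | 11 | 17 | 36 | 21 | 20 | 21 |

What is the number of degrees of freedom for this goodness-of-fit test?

4

There are k = 6 categories and 1 parameter estimated from the data, so df = 6 − 1 − 1 = 4.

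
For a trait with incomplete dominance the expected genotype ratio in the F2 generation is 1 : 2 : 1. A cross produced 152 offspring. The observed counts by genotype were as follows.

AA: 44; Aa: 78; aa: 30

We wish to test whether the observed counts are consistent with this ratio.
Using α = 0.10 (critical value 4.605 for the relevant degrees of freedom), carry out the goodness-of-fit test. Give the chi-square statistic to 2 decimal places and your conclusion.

Ratio total = 4. Expected counts: 152×1/4 = 38, 152×2/4 = 76, 152×1/4 = 38.
cat         O        E   (O−E)²/E
AA         44       38      0.947
Aa         78       76      0.053
aa         30       38      1.684
Sum = 2.68
df = 2. Since 2.68 < 4.605, we do not reject H₀.

2.68; do not reject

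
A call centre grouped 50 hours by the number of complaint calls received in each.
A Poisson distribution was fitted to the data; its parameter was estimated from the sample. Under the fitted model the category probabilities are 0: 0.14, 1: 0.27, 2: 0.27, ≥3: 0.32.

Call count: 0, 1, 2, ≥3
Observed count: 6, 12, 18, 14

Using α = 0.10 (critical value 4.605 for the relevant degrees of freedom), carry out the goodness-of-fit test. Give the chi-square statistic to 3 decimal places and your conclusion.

2.060; do not reject

Expected counts E_i = n·p_i: 50×0.14 = 7, 50×0.27 = 13.5, 50×0.27 = 13.5, 50×0.32 = 16.
cat         O        E   (O−E)²/E
0           6        7     0.1429
1          12     13.5     0.1667
2          18     13.5     1.5000
≥3         14       16     0.2500
Sum = 2.060
df = 2. Since 2.060 < 4.605, we do not reject H₀.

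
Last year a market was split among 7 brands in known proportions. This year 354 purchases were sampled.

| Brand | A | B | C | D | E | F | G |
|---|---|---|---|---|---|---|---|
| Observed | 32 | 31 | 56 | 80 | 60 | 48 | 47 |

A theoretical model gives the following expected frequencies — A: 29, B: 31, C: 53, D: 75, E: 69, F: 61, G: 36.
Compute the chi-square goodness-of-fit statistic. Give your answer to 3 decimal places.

χ² = (32−29)²/29 + (31−31)²/31 + (56−53)²/53 + (80−75)²/75 + (60−69)²/69 + (48−61)²/61 + (47−36)²/36
   = 0.3103 + 0.0000 + 0.1698 + 0.3333 + 1.1739 + 2.7705 + 3.3611
Sum = 8.119

8.119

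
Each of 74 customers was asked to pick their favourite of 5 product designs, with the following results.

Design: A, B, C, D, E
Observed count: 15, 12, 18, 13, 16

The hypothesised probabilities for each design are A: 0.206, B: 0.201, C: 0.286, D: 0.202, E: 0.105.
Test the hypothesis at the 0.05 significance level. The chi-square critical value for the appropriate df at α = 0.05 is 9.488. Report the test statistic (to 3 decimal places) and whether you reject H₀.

10.003; reject

Expected counts E_i = n·p_i: 74×0.206 = 15.244, 74×0.201 = 14.874, 74×0.286 = 21.164, 74×0.202 = 14.948, 74×0.105 = 7.77.
χ² = (15−15.244)²/15.244 + (12−14.874)²/14.874 + (18−21.164)²/21.164 + (13−14.948)²/14.948 + (16−7.77)²/7.77
   = 0.0039 + 0.5553 + 0.4730 + 0.2539 + 8.7172
Sum = 10.003
df = 4. Since 10.003 > 9.488, we reject H₀.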